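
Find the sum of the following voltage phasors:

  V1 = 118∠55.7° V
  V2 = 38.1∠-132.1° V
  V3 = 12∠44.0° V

Step 1 — Convert each phasor to rectangular form:
  V1 = 118·(cos(55.7°) + j·sin(55.7°)) = 66.5 + j97.48 V
  V2 = 38.1·(cos(-132.1°) + j·sin(-132.1°)) = -25.54 - j28.27 V
  V3 = 12·(cos(44.0°) + j·sin(44.0°)) = 8.632 + j8.336 V
Step 2 — Sum components: V_total = 49.58 + j77.55 V.
Step 3 — Convert to polar: |V_total| = 92.04 V, ∠V_total = 57.4°.

V_total = 92.04∠57.4° V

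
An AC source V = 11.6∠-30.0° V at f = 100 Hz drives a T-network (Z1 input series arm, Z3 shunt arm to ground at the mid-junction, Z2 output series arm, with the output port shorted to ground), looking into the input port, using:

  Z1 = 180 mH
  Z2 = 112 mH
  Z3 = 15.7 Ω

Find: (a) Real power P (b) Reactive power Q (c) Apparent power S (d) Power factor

Step 1 — Angular frequency: ω = 2π·f = 2π·100 = 628.3 rad/s.
Step 2 — Component impedances:
  Z1: Z = jωL = j·628.3·0.18 = 0 + j113.1 Ω
  Z2: Z = jωL = j·628.3·0.112 = 0 + j70.37 Ω
  Z3: Z = R = 15.7 Ω
Step 3 — With the output port shorted to ground, the output series arm Z2 runs from the junction to ground; the shunt arm Z3 also runs from the junction to ground. They appear in parallel: Z3 || Z2 = 14.96 + j3.337 Ω.
Step 4 — Series with input arm Z1: Z_in = Z1 + (Z3 || Z2) = 14.96 + j116.4 Ω = 117.4∠82.7° Ω.
Step 5 — Source phasor: V = 11.6∠-30.0° V = 10.05 - j5.8 V.
Step 6 — Current: I = V / Z = -0.0381 - j0.09117 A = 0.09882∠-112.7° A.
Step 7 — Complex power: S = V·I* = 0.146 + j1.137 VA.
Step 8 — Real power: P = Re(S) = 0.146 W.
Step 9 — Reactive power: Q = Im(S) = 1.137 VAR.
Step 10 — Apparent power: |S| = 1.146 VA.
Step 11 — Power factor: PF = P/|S| = 0.1274 (lagging).

(a) P = 0.146 W  (b) Q = 1.137 VAR  (c) S = 1.146 VA  (d) PF = 0.1274 (lagging)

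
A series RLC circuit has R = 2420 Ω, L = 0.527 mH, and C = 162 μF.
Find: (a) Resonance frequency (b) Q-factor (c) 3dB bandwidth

Step 1 — Resonance: ω₀ = 1/√(LC) = 1/√(0.000527·0.000162) = 3422 rad/s.
Step 2 — f₀ = ω₀/(2π) = 544.7 Hz.
Step 3 — Series Q: Q = ω₀L/R = 3422·0.000527/2420 = 0.0007453.
Step 4 — Bandwidth: Δω = ω₀/Q = 4.592e+06 rad/s; BW = Δω/(2π) = 7.308e+05 Hz.

(a) f₀ = 544.7 Hz  (b) Q = 0.0007453  (c) BW = 7.308e+05 Hz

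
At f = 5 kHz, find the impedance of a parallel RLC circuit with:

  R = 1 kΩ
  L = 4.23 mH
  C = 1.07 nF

Step 1 — Angular frequency: ω = 2π·f = 2π·5000 = 3.142e+04 rad/s.
Step 2 — Component impedances:
  R: Z = R = 1000 Ω
  L: Z = jωL = j·3.142e+04·0.00423 = 0 + j132.9 Ω
  C: Z = 1/(jωC) = -j/(ω·C) = 0 - j2.975e+04 Ω
Step 3 — Parallel combination: 1/Z_total = 1/R + 1/L + 1/C; Z_total = 17.51 + j131.1 Ω = 132.3∠82.4° Ω.

Z = 17.51 + j131.1 Ω = 132.3∠82.4° Ω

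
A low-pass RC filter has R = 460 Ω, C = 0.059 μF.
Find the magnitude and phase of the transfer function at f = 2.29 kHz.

Step 1 — Angular frequency: ω = 2π·2290 = 1.439e+04 rad/s.
Step 2 — Transfer function: H(jω) = 1/(1 + jωRC).
Step 3 — Denominator: 1 + jωRC = 1 + j·1.439e+04·460·5.9e-08 = 1 + j0.3905.
Step 4 — H = 0.8677 - j0.3388.
Step 5 — Magnitude: |H| = 0.9315 (-0.6 dB); phase: φ = -21.3°.

|H| = 0.9315 (-0.6 dB), φ = -21.3°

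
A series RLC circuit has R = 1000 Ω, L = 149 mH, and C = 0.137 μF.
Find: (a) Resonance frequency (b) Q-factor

Step 1 — Resonance condition Im(Z)=0 gives ω₀ = 1/√(LC).
Step 2 — ω₀ = 1/√(0.149·1.37e-07) = 6999 rad/s.
Step 3 — f₀ = ω₀/(2π) = 1114 Hz.
Step 4 — Series Q: Q = ω₀L/R = 6999·0.149/1000 = 1.043.

(a) f₀ = 1114 Hz  (b) Q = 1.043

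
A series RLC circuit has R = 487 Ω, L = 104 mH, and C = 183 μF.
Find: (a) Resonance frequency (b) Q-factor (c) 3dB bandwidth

Step 1 — Resonance: ω₀ = 1/√(LC) = 1/√(0.104·0.000183) = 229.2 rad/s.
Step 2 — f₀ = ω₀/(2π) = 36.48 Hz.
Step 3 — Series Q: Q = ω₀L/R = 229.2·0.104/487 = 0.04895.
Step 4 — Bandwidth: Δω = ω₀/Q = 4683 rad/s; BW = Δω/(2π) = 745.3 Hz.

(a) f₀ = 36.48 Hz  (b) Q = 0.04895  (c) BW = 745.3 Hz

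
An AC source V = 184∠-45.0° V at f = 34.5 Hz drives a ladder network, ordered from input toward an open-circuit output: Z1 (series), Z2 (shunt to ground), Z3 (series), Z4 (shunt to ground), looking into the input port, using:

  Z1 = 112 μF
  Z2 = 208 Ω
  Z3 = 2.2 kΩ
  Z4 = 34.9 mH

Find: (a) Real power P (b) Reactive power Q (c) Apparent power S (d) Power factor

Step 1 — Angular frequency: ω = 2π·f = 2π·34.5 = 216.8 rad/s.
Step 2 — Component impedances:
  Z1: Z = 1/(jωC) = -j/(ω·C) = 0 - j41.19 Ω
  Z2: Z = R = 208 Ω
  Z3: Z = R = 2200 Ω
  Z4: Z = jωL = j·216.8·0.0349 = 0 + j7.565 Ω
Step 3 — Ladder network (open output): work backward from the far end, alternating series and parallel combinations. Z_in = 190 - j41.13 Ω = 194.4∠-12.2° Ω.
Step 4 — Source phasor: V = 184∠-45.0° V = 130.1 - j130.1 V.
Step 5 — Current: I = V / Z = 0.7956 - j0.5125 A = 0.9463∠-32.8° A.
Step 6 — Complex power: S = V·I* = 170.2 - j36.84 VA.
Step 7 — Real power: P = Re(S) = 170.2 W.
Step 8 — Reactive power: Q = Im(S) = -36.84 VAR.
Step 9 — Apparent power: |S| = 174.1 VA.
Step 10 — Power factor: PF = P/|S| = 0.9774 (leading).

(a) P = 170.2 W  (b) Q = -36.84 VAR  (c) S = 174.1 VA  (d) PF = 0.9774 (leading)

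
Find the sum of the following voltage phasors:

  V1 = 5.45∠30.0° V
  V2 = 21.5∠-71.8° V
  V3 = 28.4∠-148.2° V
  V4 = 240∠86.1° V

Step 1 — Convert each phasor to rectangular form:
  V1 = 5.45·(cos(30.0°) + j·sin(30.0°)) = 4.72 + j2.725 V
  V2 = 21.5·(cos(-71.8°) + j·sin(-71.8°)) = 6.715 - j20.42 V
  V3 = 28.4·(cos(-148.2°) + j·sin(-148.2°)) = -24.14 - j14.97 V
  V4 = 240·(cos(86.1°) + j·sin(86.1°)) = 16.32 + j239.4 V
Step 2 — Sum components: V_total = 3.622 + j206.8 V.
Step 3 — Convert to polar: |V_total| = 206.8 V, ∠V_total = 89.0°.

V_total = 206.8∠89.0° V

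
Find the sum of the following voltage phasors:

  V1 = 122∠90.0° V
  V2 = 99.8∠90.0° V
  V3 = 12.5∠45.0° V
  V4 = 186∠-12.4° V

Step 1 — Convert each phasor to rectangular form:
  V1 = 122·(cos(90.0°) + j·sin(90.0°)) = 0 + j122 V
  V2 = 99.8·(cos(90.0°) + j·sin(90.0°)) = 0 + j99.8 V
  V3 = 12.5·(cos(45.0°) + j·sin(45.0°)) = 8.839 + j8.839 V
  V4 = 186·(cos(-12.4°) + j·sin(-12.4°)) = 181.7 - j39.94 V
Step 2 — Sum components: V_total = 190.5 + j190.7 V.
Step 3 — Convert to polar: |V_total| = 269.5 V, ∠V_total = 45.0°.

V_total = 269.5∠45.0° V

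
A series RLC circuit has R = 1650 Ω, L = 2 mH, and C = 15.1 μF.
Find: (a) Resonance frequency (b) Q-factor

Step 1 — Resonance condition Im(Z)=0 gives ω₀ = 1/√(LC).
Step 2 — ω₀ = 1/√(0.002·1.51e-05) = 5754 rad/s.
Step 3 — f₀ = ω₀/(2π) = 915.8 Hz.
Step 4 — Series Q: Q = ω₀L/R = 5754·0.002/1650 = 0.006975.

(a) f₀ = 915.8 Hz  (b) Q = 0.006975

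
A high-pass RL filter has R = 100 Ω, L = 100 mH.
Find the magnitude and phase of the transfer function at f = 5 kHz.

Step 1 — Angular frequency: ω = 2π·5000 = 3.142e+04 rad/s.
Step 2 — Transfer function: H(jω) = jωL/(R + jωL).
Step 3 — Numerator jωL = j·3142; denominator R + jωL = 100 + j3142.
Step 4 — H = 0.999 + j0.0318.
Step 5 — Magnitude: |H| = 0.9995 (-0.0 dB); phase: φ = 1.8°.

|H| = 0.9995 (-0.0 dB), φ = 1.8°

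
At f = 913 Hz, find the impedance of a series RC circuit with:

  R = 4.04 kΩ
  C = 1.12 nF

Step 1 — Angular frequency: ω = 2π·f = 2π·913 = 5737 rad/s.
Step 2 — Component impedances:
  R: Z = R = 4040 Ω
  C: Z = 1/(jωC) = -j/(ω·C) = 0 - j1.556e+05 Ω
Step 3 — Series combination: Z_total = R + C = 4040 - j1.556e+05 Ω = 1.557e+05∠-88.5° Ω.

Z = 4040 - j1.556e+05 Ω = 1.557e+05∠-88.5° Ω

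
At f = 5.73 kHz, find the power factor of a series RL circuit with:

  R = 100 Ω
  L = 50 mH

Step 1 — Angular frequency: ω = 2π·f = 2π·5730 = 3.6e+04 rad/s.
Step 2 — Component impedances:
  R: Z = R = 100 Ω
  L: Z = jωL = j·3.6e+04·0.05 = 0 + j1800 Ω
Step 3 — Series combination: Z_total = R + L = 100 + j1800 Ω = 1803∠86.8° Ω.
Step 4 — Power factor: PF = cos(φ) = Re(Z)/|Z| = 100/1802.9 = 0.05547.
Step 5 — Type: Im(Z) = 1800 ⇒ lagging (phase φ = 86.8°).

PF = 0.05547 (lagging, φ = 86.8°)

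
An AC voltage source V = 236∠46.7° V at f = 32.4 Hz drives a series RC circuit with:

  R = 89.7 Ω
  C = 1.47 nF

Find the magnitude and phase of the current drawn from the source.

Step 1 — Angular frequency: ω = 2π·f = 2π·32.4 = 203.6 rad/s.
Step 2 — Component impedances:
  R: Z = R = 89.7 Ω
  C: Z = 1/(jωC) = -j/(ω·C) = 0 - j3.342e+06 Ω
Step 3 — Series combination: Z_total = R + C = 89.7 - j3.342e+06 Ω = 3.342e+06∠-90.0° Ω.
Step 4 — Source phasor: V = 236∠46.7° V = 161.9 + j171.8 V.
Step 5 — Ohm's law: I = V / Z_total = (161.9 + j171.8) / (89.7 - j3.342e+06) = -5.14e-05 + j4.844e-05 A.
Step 6 — Convert to polar: |I| = 7.062e-05 A, ∠I = 136.7°.

I = 7.062e-05∠136.7° A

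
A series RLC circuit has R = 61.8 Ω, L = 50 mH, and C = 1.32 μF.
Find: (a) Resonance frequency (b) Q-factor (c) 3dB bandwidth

Step 1 — Resonance: ω₀ = 1/√(LC) = 1/√(0.05·1.32e-06) = 3892 rad/s.
Step 2 — f₀ = ω₀/(2π) = 619.5 Hz.
Step 3 — Series Q: Q = ω₀L/R = 3892·0.05/61.8 = 3.149.
Step 4 — Bandwidth: Δω = ω₀/Q = 1236 rad/s; BW = Δω/(2π) = 196.7 Hz.

(a) f₀ = 619.5 Hz  (b) Q = 3.149  (c) BW = 196.7 Hz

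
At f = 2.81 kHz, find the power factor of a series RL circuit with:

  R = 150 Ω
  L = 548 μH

Step 1 — Angular frequency: ω = 2π·f = 2π·2810 = 1.766e+04 rad/s.
Step 2 — Component impedances:
  R: Z = R = 150 Ω
  L: Z = jωL = j·1.766e+04·0.000548 = 0 + j9.675 Ω
Step 3 — Series combination: Z_total = R + L = 150 + j9.675 Ω = 150.3∠3.7° Ω.
Step 4 — Power factor: PF = cos(φ) = Re(Z)/|Z| = 150/150.31 = 0.9979.
Step 5 — Type: Im(Z) = 9.675 ⇒ lagging (phase φ = 3.7°).

PF = 0.9979 (lagging, φ = 3.7°)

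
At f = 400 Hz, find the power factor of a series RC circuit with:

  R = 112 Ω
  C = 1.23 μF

Step 1 — Angular frequency: ω = 2π·f = 2π·400 = 2513 rad/s.
Step 2 — Component impedances:
  R: Z = R = 112 Ω
  C: Z = 1/(jωC) = -j/(ω·C) = 0 - j323.5 Ω
Step 3 — Series combination: Z_total = R + C = 112 - j323.5 Ω = 342.3∠-70.9° Ω.
Step 4 — Power factor: PF = cos(φ) = Re(Z)/|Z| = 112/342.3 = 0.3272.
Step 5 — Type: Im(Z) = -323.5 ⇒ leading (phase φ = -70.9°).

PF = 0.3272 (leading, φ = -70.9°)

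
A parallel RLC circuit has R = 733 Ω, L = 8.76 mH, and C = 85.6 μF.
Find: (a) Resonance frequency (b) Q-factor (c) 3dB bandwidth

Step 1 — Resonance: ω₀ = 1/√(LC) = 1/√(0.00876·8.56e-05) = 1155 rad/s.
Step 2 — f₀ = ω₀/(2π) = 183.8 Hz.
Step 3 — Parallel Q: Q = R/(ω₀L) = 733/(1155·0.00876) = 72.46.
Step 4 — Bandwidth: Δω = ω₀/Q = 15.94 rad/s; BW = Δω/(2π) = 2.537 Hz.

(a) f₀ = 183.8 Hz  (b) Q = 72.46  (c) BW = 2.537 Hz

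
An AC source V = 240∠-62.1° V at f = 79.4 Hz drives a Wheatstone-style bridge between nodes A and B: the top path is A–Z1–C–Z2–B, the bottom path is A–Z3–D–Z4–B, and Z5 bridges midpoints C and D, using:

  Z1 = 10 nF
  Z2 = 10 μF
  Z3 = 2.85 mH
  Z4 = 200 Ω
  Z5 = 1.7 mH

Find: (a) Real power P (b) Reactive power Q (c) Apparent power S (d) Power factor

Step 1 — Angular frequency: ω = 2π·f = 2π·79.4 = 498.9 rad/s.
Step 2 — Component impedances:
  Z1: Z = 1/(jωC) = -j/(ω·C) = 0 - j2.004e+05 Ω
  Z2: Z = 1/(jωC) = -j/(ω·C) = 0 - j200.4 Ω
  Z3: Z = jωL = j·498.9·0.00285 = 0 + j1.422 Ω
  Z4: Z = R = 200 Ω
  Z5: Z = jωL = j·498.9·0.0017 = 0 + j0.8481 Ω
Step 3 — Bridge requires nodal analysis (the Z5 bridge couples midpoints C and D, so the two paths cannot be reduced to a simple series/parallel combination). Setting node B to ground and injecting 1 A at node A, the 3-node admittance system at A, C, D solves to V_A = Z_AB = 99.8 - j98.58 Ω = 140.3∠-44.6° Ω.
Step 4 — Source phasor: V = 240∠-62.1° V = 112.3 - j212.1 V.
Step 5 — Current: I = V / Z = 1.632 - j0.5131 A = 1.711∠-17.5° A.
Step 6 — Complex power: S = V·I* = 292.1 - j288.6 VA.
Step 7 — Real power: P = Re(S) = 292.1 W.
Step 8 — Reactive power: Q = Im(S) = -288.6 VAR.
Step 9 — Apparent power: |S| = 410.6 VA.
Step 10 — Power factor: PF = P/|S| = 0.7114 (leading).

(a) P = 292.1 W  (b) Q = -288.6 VAR  (c) S = 410.6 VA  (d) PF = 0.7114 (leading)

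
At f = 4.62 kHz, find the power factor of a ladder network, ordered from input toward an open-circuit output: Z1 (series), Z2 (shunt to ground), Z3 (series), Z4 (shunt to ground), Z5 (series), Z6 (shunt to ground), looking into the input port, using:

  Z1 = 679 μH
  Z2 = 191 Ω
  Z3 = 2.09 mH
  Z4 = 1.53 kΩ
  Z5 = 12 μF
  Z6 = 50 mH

Step 1 — Angular frequency: ω = 2π·f = 2π·4620 = 2.903e+04 rad/s.
Step 2 — Component impedances:
  Z1: Z = jωL = j·2.903e+04·0.000679 = 0 + j19.71 Ω
  Z2: Z = R = 191 Ω
  Z3: Z = jωL = j·2.903e+04·0.00209 = 0 + j60.67 Ω
  Z4: Z = R = 1530 Ω
  Z5: Z = 1/(jωC) = -j/(ω·C) = 0 - j2.871 Ω
  Z6: Z = jωL = j·2.903e+04·0.05 = 0 + j1451 Ω
Step 3 — Ladder network (open output): work backward from the far end, alternating series and parallel combinations. Z_in = 169 + j39.56 Ω = 173.6∠13.2° Ω.
Step 4 — Power factor: PF = cos(φ) = Re(Z)/|Z| = 168.99/173.56 = 0.9737.
Step 5 — Type: Im(Z) = 39.56 ⇒ lagging (phase φ = 13.2°).

PF = 0.9737 (lagging, φ = 13.2°)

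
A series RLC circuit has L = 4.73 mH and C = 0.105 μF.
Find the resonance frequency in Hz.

Step 1 — Resonance condition Im(Z)=0 gives ω₀ = 1/√(LC).
Step 2 — ω₀ = 1/√(0.00473·1.05e-07) = 4.487e+04 rad/s.
Step 3 — f₀ = ω₀/(2π) = 7142 Hz.

f₀ = 7142 Hz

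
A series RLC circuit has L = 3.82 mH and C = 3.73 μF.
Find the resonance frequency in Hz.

Step 1 — Resonance condition Im(Z)=0 gives ω₀ = 1/√(LC).
Step 2 — ω₀ = 1/√(0.00382·3.73e-06) = 8377 rad/s.
Step 3 — f₀ = ω₀/(2π) = 1333 Hz.

f₀ = 1333 Hz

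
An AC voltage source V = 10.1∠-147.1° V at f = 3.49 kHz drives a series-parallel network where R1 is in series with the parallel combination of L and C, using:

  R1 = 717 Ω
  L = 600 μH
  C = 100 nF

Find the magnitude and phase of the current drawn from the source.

Step 1 — Angular frequency: ω = 2π·f = 2π·3490 = 2.193e+04 rad/s.
Step 2 — Component impedances:
  R1: Z = R = 717 Ω
  L: Z = jωL = j·2.193e+04·0.0006 = 0 + j13.16 Ω
  C: Z = 1/(jωC) = -j/(ω·C) = 0 - j456 Ω
Step 3 — Parallel branch: L || C = 1/(1/L + 1/C) = 0 + j13.55 Ω.
Step 4 — Series with R1: Z_total = R1 + (L || C) = 717 + j13.55 Ω = 717.1∠1.1° Ω.
Step 5 — Source phasor: V = 10.1∠-147.1° V = -8.48 - j5.486 V.
Step 6 — Ohm's law: I = V / Z_total = (-8.48 - j5.486) / (717 + j13.55) = -0.01197 - j0.007425 A.
Step 7 — Convert to polar: |I| = 0.01408 A, ∠I = -148.2°.

I = 0.01408∠-148.2° A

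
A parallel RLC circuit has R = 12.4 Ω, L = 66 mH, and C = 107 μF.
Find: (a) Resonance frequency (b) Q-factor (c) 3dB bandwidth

Step 1 — Resonance: ω₀ = 1/√(LC) = 1/√(0.066·0.000107) = 376.3 rad/s.
Step 2 — f₀ = ω₀/(2π) = 59.89 Hz.
Step 3 — Parallel Q: Q = R/(ω₀L) = 12.4/(376.3·0.066) = 0.4993.
Step 4 — Bandwidth: Δω = ω₀/Q = 753.7 rad/s; BW = Δω/(2π) = 120 Hz.

(a) f₀ = 59.89 Hz  (b) Q = 0.4993  (c) BW = 120 Hz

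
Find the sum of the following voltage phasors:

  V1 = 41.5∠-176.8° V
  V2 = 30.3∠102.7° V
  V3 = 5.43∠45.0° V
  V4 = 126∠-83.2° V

Step 1 — Convert each phasor to rectangular form:
  V1 = 41.5·(cos(-176.8°) + j·sin(-176.8°)) = -41.44 - j2.317 V
  V2 = 30.3·(cos(102.7°) + j·sin(102.7°)) = -6.661 + j29.56 V
  V3 = 5.43·(cos(45.0°) + j·sin(45.0°)) = 3.84 + j3.84 V
  V4 = 126·(cos(-83.2°) + j·sin(-83.2°)) = 14.92 - j125.1 V
Step 2 — Sum components: V_total = -29.34 - j94.03 V.
Step 3 — Convert to polar: |V_total| = 98.5 V, ∠V_total = -107.3°.

V_total = 98.5∠-107.3° V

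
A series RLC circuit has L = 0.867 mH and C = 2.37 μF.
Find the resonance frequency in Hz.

Step 1 — Resonance condition Im(Z)=0 gives ω₀ = 1/√(LC).
Step 2 — ω₀ = 1/√(0.000867·2.37e-06) = 2.206e+04 rad/s.
Step 3 — f₀ = ω₀/(2π) = 3511 Hz.

f₀ = 3511 Hz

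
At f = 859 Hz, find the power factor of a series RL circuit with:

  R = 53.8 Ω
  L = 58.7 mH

Step 1 — Angular frequency: ω = 2π·f = 2π·859 = 5397 rad/s.
Step 2 — Component impedances:
  R: Z = R = 53.8 Ω
  L: Z = jωL = j·5397·0.0587 = 0 + j316.8 Ω
Step 3 — Series combination: Z_total = R + L = 53.8 + j316.8 Ω = 321.4∠80.4° Ω.
Step 4 — Power factor: PF = cos(φ) = Re(Z)/|Z| = 53.8/321.4 = 0.1674.
Step 5 — Type: Im(Z) = 316.8 ⇒ lagging (phase φ = 80.4°).

PF = 0.1674 (lagging, φ = 80.4°)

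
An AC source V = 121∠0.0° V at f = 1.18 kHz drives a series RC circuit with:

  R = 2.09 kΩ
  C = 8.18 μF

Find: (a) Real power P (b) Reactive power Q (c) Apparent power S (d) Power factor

Step 1 — Angular frequency: ω = 2π·f = 2π·1180 = 7414 rad/s.
Step 2 — Component impedances:
  R: Z = R = 2090 Ω
  C: Z = 1/(jωC) = -j/(ω·C) = 0 - j16.49 Ω
Step 3 — Series combination: Z_total = R + C = 2090 - j16.49 Ω = 2090∠-0.5° Ω.
Step 4 — Source phasor: V = 121∠0.0° V = 121 V.
Step 5 — Current: I = V / Z = 0.05789 + j0.0004567 A = 0.05789∠0.5° A.
Step 6 — Complex power: S = V·I* = 7.005 - j0.05526 VA.
Step 7 — Real power: P = Re(S) = 7.005 W.
Step 8 — Reactive power: Q = Im(S) = -0.05526 VAR.
Step 9 — Apparent power: |S| = 7.005 VA.
Step 10 — Power factor: PF = P/|S| = 1 (leading).

(a) P = 7.005 W  (b) Q = -0.05526 VAR  (c) S = 7.005 VA  (d) PF = 1 (leading)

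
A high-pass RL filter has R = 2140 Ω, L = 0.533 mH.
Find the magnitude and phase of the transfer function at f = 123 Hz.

Step 1 — Angular frequency: ω = 2π·123 = 772.8 rad/s.
Step 2 — Transfer function: H(jω) = jωL/(R + jωL).
Step 3 — Numerator jωL = j·0.4119; denominator R + jωL = 2140 + j0.4119.
Step 4 — H = 3.705e-08 + j0.0001925.
Step 5 — Magnitude: |H| = 0.0001925 (-74.3 dB); phase: φ = 90.0°.

|H| = 0.0001925 (-74.3 dB), φ = 90.0°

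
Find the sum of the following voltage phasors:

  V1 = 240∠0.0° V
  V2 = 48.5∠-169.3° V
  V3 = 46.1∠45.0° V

Step 1 — Convert each phasor to rectangular form:
  V1 = 240·(cos(0.0°) + j·sin(0.0°)) = 240 V
  V2 = 48.5·(cos(-169.3°) + j·sin(-169.3°)) = -47.66 - j9.005 V
  V3 = 46.1·(cos(45.0°) + j·sin(45.0°)) = 32.6 + j32.6 V
Step 2 — Sum components: V_total = 224.9 + j23.59 V.
Step 3 — Convert to polar: |V_total| = 226.2 V, ∠V_total = 6.0°.

V_total = 226.2∠6.0° V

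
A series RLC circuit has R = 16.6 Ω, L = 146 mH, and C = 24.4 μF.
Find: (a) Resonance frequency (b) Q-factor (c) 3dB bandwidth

Step 1 — Resonance: ω₀ = 1/√(LC) = 1/√(0.146·2.44e-05) = 529.8 rad/s.
Step 2 — f₀ = ω₀/(2π) = 84.32 Hz.
Step 3 — Series Q: Q = ω₀L/R = 529.8·0.146/16.6 = 4.66.
Step 4 — Bandwidth: Δω = ω₀/Q = 113.7 rad/s; BW = Δω/(2π) = 18.1 Hz.

(a) f₀ = 84.32 Hz  (b) Q = 4.66  (c) BW = 18.1 Hz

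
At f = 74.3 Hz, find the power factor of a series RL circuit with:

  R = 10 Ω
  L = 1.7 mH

Step 1 — Angular frequency: ω = 2π·f = 2π·74.3 = 466.8 rad/s.
Step 2 — Component impedances:
  R: Z = R = 10 Ω
  L: Z = jωL = j·466.8·0.0017 = 0 + j0.7936 Ω
Step 3 — Series combination: Z_total = R + L = 10 + j0.7936 Ω = 10.03∠4.5° Ω.
Step 4 — Power factor: PF = cos(φ) = Re(Z)/|Z| = 10/10.031 = 0.9969.
Step 5 — Type: Im(Z) = 0.7936 ⇒ lagging (phase φ = 4.5°).

PF = 0.9969 (lagging, φ = 4.5°)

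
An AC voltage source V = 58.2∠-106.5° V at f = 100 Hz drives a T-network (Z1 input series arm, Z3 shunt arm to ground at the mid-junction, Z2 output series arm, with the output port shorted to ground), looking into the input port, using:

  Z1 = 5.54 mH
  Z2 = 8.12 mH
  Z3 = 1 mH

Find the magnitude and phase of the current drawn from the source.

Step 1 — Angular frequency: ω = 2π·f = 2π·100 = 628.3 rad/s.
Step 2 — Component impedances:
  Z1: Z = jωL = j·628.3·0.00554 = 0 + j3.481 Ω
  Z2: Z = jωL = j·628.3·0.00812 = 0 + j5.102 Ω
  Z3: Z = jωL = j·628.3·0.001 = 0 + j0.6283 Ω
Step 3 — With the output port shorted to ground, the output series arm Z2 runs from the junction to ground; the shunt arm Z3 also runs from the junction to ground. They appear in parallel: Z3 || Z2 = 0 + j0.5594 Ω.
Step 4 — Series with input arm Z1: Z_in = Z1 + (Z3 || Z2) = 0 + j4.04 Ω = 4.04∠90.0° Ω.
Step 5 — Source phasor: V = 58.2∠-106.5° V = -16.53 - j55.8 V.
Step 6 — Ohm's law: I = V / Z_total = (-16.53 - j55.8) / (0 + j4.04) = -13.81 + j4.091 A.
Step 7 — Convert to polar: |I| = 14.4 A, ∠I = 163.5°.

I = 14.4∠163.5° A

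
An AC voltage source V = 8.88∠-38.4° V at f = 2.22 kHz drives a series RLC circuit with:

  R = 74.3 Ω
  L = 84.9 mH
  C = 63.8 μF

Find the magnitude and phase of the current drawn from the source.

Step 1 — Angular frequency: ω = 2π·f = 2π·2220 = 1.395e+04 rad/s.
Step 2 — Component impedances:
  R: Z = R = 74.3 Ω
  L: Z = jωL = j·1.395e+04·0.0849 = 0 + j1184 Ω
  C: Z = 1/(jωC) = -j/(ω·C) = 0 - j1.124 Ω
Step 3 — Series combination: Z_total = R + L + C = 74.3 + j1183 Ω = 1185∠86.4° Ω.
Step 4 — Source phasor: V = 8.88∠-38.4° V = 6.959 - j5.516 V.
Step 5 — Ohm's law: I = V / Z_total = (6.959 - j5.516) / (74.3 + j1183) = -0.004276 - j0.006151 A.
Step 6 — Convert to polar: |I| = 0.007491 A, ∠I = -124.8°.

I = 0.007491∠-124.8° A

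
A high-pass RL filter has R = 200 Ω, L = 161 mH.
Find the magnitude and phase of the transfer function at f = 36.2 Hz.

Step 1 — Angular frequency: ω = 2π·36.2 = 227.5 rad/s.
Step 2 — Transfer function: H(jω) = jωL/(R + jωL).
Step 3 — Numerator jωL = j·36.62; denominator R + jωL = 200 + j36.62.
Step 4 — H = 0.03244 + j0.1772.
Step 5 — Magnitude: |H| = 0.1801 (-14.9 dB); phase: φ = 79.6°.

|H| = 0.1801 (-14.9 dB), φ = 79.6°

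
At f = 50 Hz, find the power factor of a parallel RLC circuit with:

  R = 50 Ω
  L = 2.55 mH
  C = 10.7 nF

Step 1 — Angular frequency: ω = 2π·f = 2π·50 = 314.2 rad/s.
Step 2 — Component impedances:
  R: Z = R = 50 Ω
  L: Z = jωL = j·314.2·0.00255 = 0 + j0.8011 Ω
  C: Z = 1/(jωC) = -j/(ω·C) = 0 - j2.975e+05 Ω
Step 3 — Parallel combination: 1/Z_total = 1/R + 1/L + 1/C; Z_total = 0.01283 + j0.8009 Ω = 0.801∠89.1° Ω.
Step 4 — Power factor: PF = cos(φ) = Re(Z)/|Z| = 0.01283/0.801 = 0.01602.
Step 5 — Type: Im(Z) = 0.8009 ⇒ lagging (phase φ = 89.1°).

PF = 0.01602 (lagging, φ = 89.1°)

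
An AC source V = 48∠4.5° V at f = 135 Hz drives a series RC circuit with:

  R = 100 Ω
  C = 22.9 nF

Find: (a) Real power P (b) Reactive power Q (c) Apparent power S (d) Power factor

Step 1 — Angular frequency: ω = 2π·f = 2π·135 = 848.2 rad/s.
Step 2 — Component impedances:
  R: Z = R = 100 Ω
  C: Z = 1/(jωC) = -j/(ω·C) = 0 - j5.148e+04 Ω
Step 3 — Series combination: Z_total = R + C = 100 - j5.148e+04 Ω = 5.148e+04∠-89.9° Ω.
Step 4 — Source phasor: V = 48∠4.5° V = 47.85 + j3.766 V.
Step 5 — Current: I = V / Z = -7.135e-05 + j0.0009296 A = 0.0009324∠94.4° A.
Step 6 — Complex power: S = V·I* = 8.693e-05 - j0.04475 VA.
Step 7 — Real power: P = Re(S) = 8.693e-05 W.
Step 8 — Reactive power: Q = Im(S) = -0.04475 VAR.
Step 9 — Apparent power: |S| = 0.04475 VA.
Step 10 — Power factor: PF = P/|S| = 0.001942 (leading).

(a) P = 8.693e-05 W  (b) Q = -0.04475 VAR  (c) S = 0.04475 VA  (d) PF = 0.001942 (leading)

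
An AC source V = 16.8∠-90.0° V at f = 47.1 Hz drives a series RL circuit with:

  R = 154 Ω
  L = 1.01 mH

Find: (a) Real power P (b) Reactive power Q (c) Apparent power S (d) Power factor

Step 1 — Angular frequency: ω = 2π·f = 2π·47.1 = 295.9 rad/s.
Step 2 — Component impedances:
  R: Z = R = 154 Ω
  L: Z = jωL = j·295.9·0.00101 = 0 + j0.2989 Ω
Step 3 — Series combination: Z_total = R + L = 154 + j0.2989 Ω = 154∠0.1° Ω.
Step 4 — Source phasor: V = 16.8∠-90.0° V = 0 - j16.8 V.
Step 5 — Current: I = V / Z = -0.0002117 - j0.1091 A = 0.1091∠-90.1° A.
Step 6 — Complex power: S = V·I* = 1.833 + j0.003557 VA.
Step 7 — Real power: P = Re(S) = 1.833 W.
Step 8 — Reactive power: Q = Im(S) = 0.003557 VAR.
Step 9 — Apparent power: |S| = 1.833 VA.
Step 10 — Power factor: PF = P/|S| = 1 (lagging).

(a) P = 1.833 W  (b) Q = 0.003557 VAR  (c) S = 1.833 VA  (d) PF = 1 (lagging)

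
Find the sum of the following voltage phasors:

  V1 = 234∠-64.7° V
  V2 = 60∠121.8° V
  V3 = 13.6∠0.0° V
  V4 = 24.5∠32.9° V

Step 1 — Convert each phasor to rectangular form:
  V1 = 234·(cos(-64.7°) + j·sin(-64.7°)) = 100 - j211.6 V
  V2 = 60·(cos(121.8°) + j·sin(121.8°)) = -31.62 + j50.99 V
  V3 = 13.6·(cos(0.0°) + j·sin(0.0°)) = 13.6 V
  V4 = 24.5·(cos(32.9°) + j·sin(32.9°)) = 20.57 + j13.31 V
Step 2 — Sum components: V_total = 102.6 - j147.3 V.
Step 3 — Convert to polar: |V_total| = 179.4 V, ∠V_total = -55.1°.

V_total = 179.4∠-55.1° V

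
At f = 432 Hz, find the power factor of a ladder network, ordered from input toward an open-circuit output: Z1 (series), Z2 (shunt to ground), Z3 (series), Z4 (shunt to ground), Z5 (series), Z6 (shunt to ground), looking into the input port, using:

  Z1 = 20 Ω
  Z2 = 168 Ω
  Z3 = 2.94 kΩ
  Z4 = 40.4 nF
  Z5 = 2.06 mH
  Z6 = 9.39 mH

Step 1 — Angular frequency: ω = 2π·f = 2π·432 = 2714 rad/s.
Step 2 — Component impedances:
  Z1: Z = R = 20 Ω
  Z2: Z = R = 168 Ω
  Z3: Z = R = 2940 Ω
  Z4: Z = 1/(jωC) = -j/(ω·C) = 0 - j9119 Ω
  Z5: Z = jωL = j·2714·0.00206 = 0 + j5.592 Ω
  Z6: Z = jωL = j·2714·0.00939 = 0 + j25.49 Ω
Step 3 — Ladder network (open output): work backward from the far end, alternating series and parallel combinations. Z_in = 178.9 + j0.09111 Ω = 178.9∠0.0° Ω.
Step 4 — Power factor: PF = cos(φ) = Re(Z)/|Z| = 178.9/178.9 = 1.
Step 5 — Type: Im(Z) = 0.09111 ⇒ lagging (phase φ = 0.0°).

PF = 1 (lagging, φ = 0.0°)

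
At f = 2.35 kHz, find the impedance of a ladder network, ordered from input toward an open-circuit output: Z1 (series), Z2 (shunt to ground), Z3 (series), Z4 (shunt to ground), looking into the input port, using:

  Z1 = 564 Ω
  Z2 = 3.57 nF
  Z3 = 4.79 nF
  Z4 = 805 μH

Step 1 — Angular frequency: ω = 2π·f = 2π·2350 = 1.477e+04 rad/s.
Step 2 — Component impedances:
  Z1: Z = R = 564 Ω
  Z2: Z = 1/(jωC) = -j/(ω·C) = 0 - j1.897e+04 Ω
  Z3: Z = 1/(jωC) = -j/(ω·C) = 0 - j1.414e+04 Ω
  Z4: Z = jωL = j·1.477e+04·0.000805 = 0 + j11.89 Ω
Step 3 — Ladder network (open output): work backward from the far end, alternating series and parallel combinations. Z_in = 564 - j8097 Ω = 8117∠-86.0° Ω.

Z = 564 - j8097 Ω = 8117∠-86.0° Ω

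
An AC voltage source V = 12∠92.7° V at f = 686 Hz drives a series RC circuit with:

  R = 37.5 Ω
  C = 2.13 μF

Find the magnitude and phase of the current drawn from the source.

Step 1 — Angular frequency: ω = 2π·f = 2π·686 = 4310 rad/s.
Step 2 — Component impedances:
  R: Z = R = 37.5 Ω
  C: Z = 1/(jωC) = -j/(ω·C) = 0 - j108.9 Ω
Step 3 — Series combination: Z_total = R + C = 37.5 - j108.9 Ω = 115.2∠-71.0° Ω.
Step 4 — Source phasor: V = 12∠92.7° V = -0.5653 + j11.99 V.
Step 5 — Ohm's law: I = V / Z_total = (-0.5653 + j11.99) / (37.5 - j108.9) = -0.09998 + j0.02923 A.
Step 6 — Convert to polar: |I| = 0.1042 A, ∠I = 163.7°.

I = 0.1042∠163.7° A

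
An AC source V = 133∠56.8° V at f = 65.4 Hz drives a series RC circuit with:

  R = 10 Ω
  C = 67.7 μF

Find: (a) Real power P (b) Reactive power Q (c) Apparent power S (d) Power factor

Step 1 — Angular frequency: ω = 2π·f = 2π·65.4 = 410.9 rad/s.
Step 2 — Component impedances:
  R: Z = R = 10 Ω
  C: Z = 1/(jωC) = -j/(ω·C) = 0 - j35.95 Ω
Step 3 — Series combination: Z_total = R + C = 10 - j35.95 Ω = 37.31∠-74.5° Ω.
Step 4 — Source phasor: V = 133∠56.8° V = 72.83 + j111.3 V.
Step 5 — Current: I = V / Z = -2.35 + j2.68 A = 3.565∠131.3° A.
Step 6 — Complex power: S = V·I* = 127.1 - j456.7 VA.
Step 7 — Real power: P = Re(S) = 127.1 W.
Step 8 — Reactive power: Q = Im(S) = -456.7 VAR.
Step 9 — Apparent power: |S| = 474.1 VA.
Step 10 — Power factor: PF = P/|S| = 0.268 (leading).

(a) P = 127.1 W  (b) Q = -456.7 VAR  (c) S = 474.1 VA  (d) PF = 0.268 (leading)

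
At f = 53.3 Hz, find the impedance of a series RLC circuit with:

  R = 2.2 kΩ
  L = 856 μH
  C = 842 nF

Step 1 — Angular frequency: ω = 2π·f = 2π·53.3 = 334.9 rad/s.
Step 2 — Component impedances:
  R: Z = R = 2200 Ω
  L: Z = jωL = j·334.9·0.000856 = 0 + j0.2867 Ω
  C: Z = 1/(jωC) = -j/(ω·C) = 0 - j3546 Ω
Step 3 — Series combination: Z_total = R + L + C = 2200 - j3546 Ω = 4173∠-58.2° Ω.

Z = 2200 - j3546 Ω = 4173∠-58.2° Ω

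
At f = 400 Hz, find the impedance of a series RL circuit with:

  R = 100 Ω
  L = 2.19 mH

Step 1 — Angular frequency: ω = 2π·f = 2π·400 = 2513 rad/s.
Step 2 — Component impedances:
  R: Z = R = 100 Ω
  L: Z = jωL = j·2513·0.00219 = 0 + j5.504 Ω
Step 3 — Series combination: Z_total = R + L = 100 + j5.504 Ω = 100.2∠3.2° Ω.

Z = 100 + j5.504 Ω = 100.2∠3.2° Ω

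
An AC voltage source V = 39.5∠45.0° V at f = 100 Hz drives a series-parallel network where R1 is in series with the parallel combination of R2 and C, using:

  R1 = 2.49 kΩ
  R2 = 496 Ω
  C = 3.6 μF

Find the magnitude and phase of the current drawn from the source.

Step 1 — Angular frequency: ω = 2π·f = 2π·100 = 628.3 rad/s.
Step 2 — Component impedances:
  R1: Z = R = 2490 Ω
  R2: Z = R = 496 Ω
  C: Z = 1/(jωC) = -j/(ω·C) = 0 - j442.1 Ω
Step 3 — Parallel branch: R2 || C = 1/(1/R2 + 1/C) = 219.6 - j246.4 Ω.
Step 4 — Series with R1: Z_total = R1 + (R2 || C) = 2710 - j246.4 Ω = 2721∠-5.2° Ω.
Step 5 — Source phasor: V = 39.5∠45.0° V = 27.93 + j27.93 V.
Step 6 — Ohm's law: I = V / Z_total = (27.93 + j27.93) / (2710 - j246.4) = 0.009294 + j0.01115 A.
Step 7 — Convert to polar: |I| = 0.01452 A, ∠I = 50.2°.

I = 0.01452∠50.2° A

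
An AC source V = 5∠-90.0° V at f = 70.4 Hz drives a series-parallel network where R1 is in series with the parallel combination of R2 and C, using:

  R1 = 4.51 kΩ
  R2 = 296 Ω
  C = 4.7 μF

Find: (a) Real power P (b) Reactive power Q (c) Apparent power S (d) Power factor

Step 1 — Angular frequency: ω = 2π·f = 2π·70.4 = 442.3 rad/s.
Step 2 — Component impedances:
  R1: Z = R = 4510 Ω
  R2: Z = R = 296 Ω
  C: Z = 1/(jωC) = -j/(ω·C) = 0 - j481 Ω
Step 3 — Parallel branch: R2 || C = 1/(1/R2 + 1/C) = 214.7 - j132.1 Ω.
Step 4 — Series with R1: Z_total = R1 + (R2 || C) = 4725 - j132.1 Ω = 4727∠-1.6° Ω.
Step 5 — Source phasor: V = 5∠-90.0° V = 0 - j5 V.
Step 6 — Current: I = V / Z = 2.957e-05 - j0.001057 A = 0.001058∠-88.4° A.
Step 7 — Complex power: S = V·I* = 0.005287 - j0.0001478 VA.
Step 8 — Real power: P = Re(S) = 0.005287 W.
Step 9 — Reactive power: Q = Im(S) = -0.0001478 VAR.
Step 10 — Apparent power: |S| = 0.005289 VA.
Step 11 — Power factor: PF = P/|S| = 0.9996 (leading).

(a) P = 0.005287 W  (b) Q = -0.0001478 VAR  (c) S = 0.005289 VA  (d) PF = 0.9996 (leading)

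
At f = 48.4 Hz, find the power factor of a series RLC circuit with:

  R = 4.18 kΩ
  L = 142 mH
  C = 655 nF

Step 1 — Angular frequency: ω = 2π·f = 2π·48.4 = 304.1 rad/s.
Step 2 — Component impedances:
  R: Z = R = 4180 Ω
  L: Z = jωL = j·304.1·0.142 = 0 + j43.18 Ω
  C: Z = 1/(jωC) = -j/(ω·C) = 0 - j5020 Ω
Step 3 — Series combination: Z_total = R + L + C = 4180 - j4977 Ω = 6500∠-50.0° Ω.
Step 4 — Power factor: PF = cos(φ) = Re(Z)/|Z| = 4180/6500 = 0.6431.
Step 5 — Type: Im(Z) = -4977 ⇒ leading (phase φ = -50.0°).

PF = 0.6431 (leading, φ = -50.0°)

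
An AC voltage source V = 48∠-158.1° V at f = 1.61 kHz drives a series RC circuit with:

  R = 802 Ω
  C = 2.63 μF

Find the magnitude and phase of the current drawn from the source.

Step 1 — Angular frequency: ω = 2π·f = 2π·1610 = 1.012e+04 rad/s.
Step 2 — Component impedances:
  R: Z = R = 802 Ω
  C: Z = 1/(jωC) = -j/(ω·C) = 0 - j37.59 Ω
Step 3 — Series combination: Z_total = R + C = 802 - j37.59 Ω = 802.9∠-2.7° Ω.
Step 4 — Source phasor: V = 48∠-158.1° V = -44.54 - j17.9 V.
Step 5 — Ohm's law: I = V / Z_total = (-44.54 - j17.9) / (802 - j37.59) = -0.05437 - j0.02487 A.
Step 6 — Convert to polar: |I| = 0.05978 A, ∠I = -155.4°.

I = 0.05978∠-155.4° A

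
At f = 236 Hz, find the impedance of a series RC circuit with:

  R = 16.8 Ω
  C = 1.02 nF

Step 1 — Angular frequency: ω = 2π·f = 2π·236 = 1483 rad/s.
Step 2 — Component impedances:
  R: Z = R = 16.8 Ω
  C: Z = 1/(jωC) = -j/(ω·C) = 0 - j6.612e+05 Ω
Step 3 — Series combination: Z_total = R + C = 16.8 - j6.612e+05 Ω = 6.612e+05∠-90.0° Ω.

Z = 16.8 - j6.612e+05 Ω = 6.612e+05∠-90.0° Ω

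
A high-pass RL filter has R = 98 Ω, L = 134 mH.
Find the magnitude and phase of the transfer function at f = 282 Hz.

Step 1 — Angular frequency: ω = 2π·282 = 1772 rad/s.
Step 2 — Transfer function: H(jω) = jωL/(R + jωL).
Step 3 — Numerator jωL = j·237.4; denominator R + jωL = 98 + j237.4.
Step 4 — H = 0.8544 + j0.3527.
Step 5 — Magnitude: |H| = 0.9244 (-0.7 dB); phase: φ = 22.4°.

|H| = 0.9244 (-0.7 dB), φ = 22.4°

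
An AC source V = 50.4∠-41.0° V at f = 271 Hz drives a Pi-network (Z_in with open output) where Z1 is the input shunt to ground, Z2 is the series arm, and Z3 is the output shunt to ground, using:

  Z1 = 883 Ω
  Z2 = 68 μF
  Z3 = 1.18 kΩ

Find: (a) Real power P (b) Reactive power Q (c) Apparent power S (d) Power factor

Step 1 — Angular frequency: ω = 2π·f = 2π·271 = 1703 rad/s.
Step 2 — Component impedances:
  Z1: Z = R = 883 Ω
  Z2: Z = 1/(jωC) = -j/(ω·C) = 0 - j8.637 Ω
  Z3: Z = R = 1180 Ω
Step 3 — With open output, the series arm Z2 and the output shunt Z3 appear in series to ground: Z2 + Z3 = 1180 - j8.637 Ω.
Step 4 — Parallel with input shunt Z1: Z_in = Z1 || (Z2 + Z3) = 505.1 - j1.582 Ω = 505.1∠-0.2° Ω.
Step 5 — Source phasor: V = 50.4∠-41.0° V = 38.04 - j33.07 V.
Step 6 — Current: I = V / Z = 0.07552 - j0.06523 A = 0.09979∠-40.8° A.
Step 7 — Complex power: S = V·I* = 5.029 - j0.01575 VA.
Step 8 — Real power: P = Re(S) = 5.029 W.
Step 9 — Reactive power: Q = Im(S) = -0.01575 VAR.
Step 10 — Apparent power: |S| = 5.029 VA.
Step 11 — Power factor: PF = P/|S| = 1 (leading).

(a) P = 5.029 W  (b) Q = -0.01575 VAR  (c) S = 5.029 VA  (d) PF = 1 (leading)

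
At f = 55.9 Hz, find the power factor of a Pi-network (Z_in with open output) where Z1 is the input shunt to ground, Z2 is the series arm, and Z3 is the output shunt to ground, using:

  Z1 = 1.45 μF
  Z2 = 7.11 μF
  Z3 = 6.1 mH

Step 1 — Angular frequency: ω = 2π·f = 2π·55.9 = 351.2 rad/s.
Step 2 — Component impedances:
  Z1: Z = 1/(jωC) = -j/(ω·C) = 0 - j1964 Ω
  Z2: Z = 1/(jωC) = -j/(ω·C) = 0 - j400.4 Ω
  Z3: Z = jωL = j·351.2·0.0061 = 0 + j2.143 Ω
Step 3 — With open output, the series arm Z2 and the output shunt Z3 appear in series to ground: Z2 + Z3 = 0 - j398.3 Ω.
Step 4 — Parallel with input shunt Z1: Z_in = Z1 || (Z2 + Z3) = 0 - j331.1 Ω = 331.1∠-90.0° Ω.
Step 5 — Power factor: PF = cos(φ) = Re(Z)/|Z| = 0/331.1 = 0.
Step 6 — Type: Im(Z) = -331.1 ⇒ leading (phase φ = -90.0°).

PF = 0 (leading, φ = -90.0°)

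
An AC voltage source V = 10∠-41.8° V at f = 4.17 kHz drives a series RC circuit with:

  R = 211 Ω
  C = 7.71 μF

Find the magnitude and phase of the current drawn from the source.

Step 1 — Angular frequency: ω = 2π·f = 2π·4170 = 2.62e+04 rad/s.
Step 2 — Component impedances:
  R: Z = R = 211 Ω
  C: Z = 1/(jωC) = -j/(ω·C) = 0 - j4.95 Ω
Step 3 — Series combination: Z_total = R + C = 211 - j4.95 Ω = 211.1∠-1.3° Ω.
Step 4 — Source phasor: V = 10∠-41.8° V = 7.455 - j6.665 V.
Step 5 — Ohm's law: I = V / Z_total = (7.455 - j6.665) / (211 - j4.95) = 0.03605 - j0.03074 A.
Step 6 — Convert to polar: |I| = 0.04738 A, ∠I = -40.5°.

I = 0.04738∠-40.5° A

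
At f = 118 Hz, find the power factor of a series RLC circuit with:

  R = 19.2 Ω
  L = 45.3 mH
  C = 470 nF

Step 1 — Angular frequency: ω = 2π·f = 2π·118 = 741.4 rad/s.
Step 2 — Component impedances:
  R: Z = R = 19.2 Ω
  L: Z = jωL = j·741.4·0.0453 = 0 + j33.59 Ω
  C: Z = 1/(jωC) = -j/(ω·C) = 0 - j2870 Ω
Step 3 — Series combination: Z_total = R + L + C = 19.2 - j2836 Ω = 2836∠-89.6° Ω.
Step 4 — Power factor: PF = cos(φ) = Re(Z)/|Z| = 19.2/2836 = 0.00677.
Step 5 — Type: Im(Z) = -2836 ⇒ leading (phase φ = -89.6°).

PF = 0.00677 (leading, φ = -89.6°)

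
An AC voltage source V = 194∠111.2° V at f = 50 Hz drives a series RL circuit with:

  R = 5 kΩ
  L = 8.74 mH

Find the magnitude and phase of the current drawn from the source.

Step 1 — Angular frequency: ω = 2π·f = 2π·50 = 314.2 rad/s.
Step 2 — Component impedances:
  R: Z = R = 5000 Ω
  L: Z = jωL = j·314.2·0.00874 = 0 + j2.746 Ω
Step 3 — Series combination: Z_total = R + L = 5000 + j2.746 Ω = 5000∠0.0° Ω.
Step 4 — Source phasor: V = 194∠111.2° V = -70.16 + j180.9 V.
Step 5 — Ohm's law: I = V / Z_total = (-70.16 + j180.9) / (5000 + j2.746) = -0.01401 + j0.03618 A.
Step 6 — Convert to polar: |I| = 0.0388 A, ∠I = 111.2°.

I = 0.0388∠111.2° A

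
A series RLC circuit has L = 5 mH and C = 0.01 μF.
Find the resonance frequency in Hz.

Step 1 — Resonance condition Im(Z)=0 gives ω₀ = 1/√(LC).
Step 2 — ω₀ = 1/√(0.005·1e-08) = 1.414e+05 rad/s.
Step 3 — f₀ = ω₀/(2π) = 2.251e+04 Hz.

f₀ = 2.251e+04 Hz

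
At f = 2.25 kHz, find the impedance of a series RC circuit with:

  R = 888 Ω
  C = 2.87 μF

Step 1 — Angular frequency: ω = 2π·f = 2π·2250 = 1.414e+04 rad/s.
Step 2 — Component impedances:
  R: Z = R = 888 Ω
  C: Z = 1/(jωC) = -j/(ω·C) = 0 - j24.65 Ω
Step 3 — Series combination: Z_total = R + C = 888 - j24.65 Ω = 888.3∠-1.6° Ω.

Z = 888 - j24.65 Ω = 888.3∠-1.6° Ω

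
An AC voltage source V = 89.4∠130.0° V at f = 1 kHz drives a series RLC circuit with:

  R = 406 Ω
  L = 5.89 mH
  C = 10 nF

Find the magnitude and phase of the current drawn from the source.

Step 1 — Angular frequency: ω = 2π·f = 2π·1000 = 6283 rad/s.
Step 2 — Component impedances:
  R: Z = R = 406 Ω
  L: Z = jωL = j·6283·0.00589 = 0 + j37.01 Ω
  C: Z = 1/(jωC) = -j/(ω·C) = 0 - j1.592e+04 Ω
Step 3 — Series combination: Z_total = R + L + C = 406 - j1.588e+04 Ω = 1.588e+04∠-88.5° Ω.
Step 4 — Source phasor: V = 89.4∠130.0° V = -57.47 + j68.48 V.
Step 5 — Ohm's law: I = V / Z_total = (-57.47 + j68.48) / (406 - j1.588e+04) = -0.004403 - j0.003506 A.
Step 6 — Convert to polar: |I| = 0.005628 A, ∠I = -141.5°.

I = 0.005628∠-141.5° A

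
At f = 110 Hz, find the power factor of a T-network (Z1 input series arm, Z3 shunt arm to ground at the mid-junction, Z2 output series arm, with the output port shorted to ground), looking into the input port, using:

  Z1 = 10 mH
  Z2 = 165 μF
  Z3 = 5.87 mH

Step 1 — Angular frequency: ω = 2π·f = 2π·110 = 691.2 rad/s.
Step 2 — Component impedances:
  Z1: Z = jωL = j·691.2·0.01 = 0 + j6.912 Ω
  Z2: Z = 1/(jωC) = -j/(ω·C) = 0 - j8.769 Ω
  Z3: Z = jωL = j·691.2·0.00587 = 0 + j4.057 Ω
Step 3 — With the output port shorted to ground, the output series arm Z2 runs from the junction to ground; the shunt arm Z3 also runs from the junction to ground. They appear in parallel: Z3 || Z2 = 0 + j7.55 Ω.
Step 4 — Series with input arm Z1: Z_in = Z1 + (Z3 || Z2) = 0 + j14.46 Ω = 14.46∠90.0° Ω.
Step 5 — Power factor: PF = cos(φ) = Re(Z)/|Z| = 0/14.46 = 0.
Step 6 — Type: Im(Z) = 14.46 ⇒ lagging (phase φ = 90.0°).

PF = 0 (lagging, φ = 90.0°)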